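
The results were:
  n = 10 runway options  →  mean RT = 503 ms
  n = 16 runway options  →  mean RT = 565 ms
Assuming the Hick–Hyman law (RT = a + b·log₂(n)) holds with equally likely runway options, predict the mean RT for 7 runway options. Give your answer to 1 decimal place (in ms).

Solve the two-equation system in a and b:
  b = (565 − 503) / (log₂ 16 − log₂ 10) = 62 / (4 − 3.3219) = 91.436 ms/bit
  a = 503 − 91.436 × 3.3219 = 199.257 ms
Then RT(7) = 199.257 + 91.436 × log₂ 7 = 199.257 + 91.436 × 2.8074 ≈ 455.950 ms.

455.9 ms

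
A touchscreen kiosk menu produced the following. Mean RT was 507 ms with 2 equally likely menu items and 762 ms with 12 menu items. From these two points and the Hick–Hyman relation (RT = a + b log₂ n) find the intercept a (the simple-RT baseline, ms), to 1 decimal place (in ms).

408.4 ms

b = (RT₂ − RT₁)/(log₂ n₂ − log₂ n₁) = (762 − 507)/(3.5850 − 1) = 98.647 ms/bit.
a = RT₁ − b·log₂ n₁ = 507 − 98.647 × 1 = 408.353 ms.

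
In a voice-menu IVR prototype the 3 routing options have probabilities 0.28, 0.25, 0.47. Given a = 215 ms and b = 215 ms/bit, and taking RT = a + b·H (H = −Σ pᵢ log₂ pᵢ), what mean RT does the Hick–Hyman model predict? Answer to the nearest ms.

543 ms

H = 0.28·log₂(1/0.28) + 0.25·log₂(1/0.25) + 0.47·log₂(1/0.47) = 1.5262 bits.
RT = 215 + 215 × 1.5262 = 543.13 ms.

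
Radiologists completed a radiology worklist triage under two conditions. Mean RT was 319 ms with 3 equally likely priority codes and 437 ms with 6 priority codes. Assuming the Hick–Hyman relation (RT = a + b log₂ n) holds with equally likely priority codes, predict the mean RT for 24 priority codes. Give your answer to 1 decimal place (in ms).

Solve the two-equation system in a and b:
  b = (437 − 319) / (log₂ 6 − log₂ 3) = 118 / (2.5850 − 1.5850) = 118.000 ms/bit
  a = 319 − 118.000 × 1.5850 = 131.974 ms
Then RT(24) = 131.974 + 118.000 × log₂ 24 = 131.974 + 118.000 × 4.5850 ≈ 673.000 ms.

673.0 ms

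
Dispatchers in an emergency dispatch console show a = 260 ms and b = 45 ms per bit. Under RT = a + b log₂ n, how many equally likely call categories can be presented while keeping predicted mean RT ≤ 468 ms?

Set 260 + 45·log₂ n ≤ 468 → log₂ n ≤ (468 − 260)/45 = 4.6222.
So n ≤ 2^4.6222 = 24.628; the largest integer n is 24.

24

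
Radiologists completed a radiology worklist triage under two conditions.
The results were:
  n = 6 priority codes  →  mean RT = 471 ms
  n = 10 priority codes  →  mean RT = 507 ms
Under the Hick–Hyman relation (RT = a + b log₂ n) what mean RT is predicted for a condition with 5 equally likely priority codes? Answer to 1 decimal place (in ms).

With log₂ n on the abscissa the relation is linear; from the two conditions:
  b = (507 − 471) / (log₂ 10 − log₂ 6) = 36 / (3.3219 − 2.5850) = 48.849 ms/bit
  a = 471 − 48.849 × 2.5850 = 344.727 ms
Then RT(5) = 344.727 + 48.849 × log₂ 5 = 344.727 + 48.849 × 2.3219 ≈ 458.151 ms.

458.2 ms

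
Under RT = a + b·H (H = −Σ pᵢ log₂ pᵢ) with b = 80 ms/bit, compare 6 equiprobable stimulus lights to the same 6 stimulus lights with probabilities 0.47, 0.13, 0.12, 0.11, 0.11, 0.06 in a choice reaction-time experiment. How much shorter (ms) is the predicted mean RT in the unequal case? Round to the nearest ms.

Equiprobable entropy H₀ = log₂ 6 = 2.5850 bits.
Skewed entropy H = −Σ pᵢ log₂ pᵢ = 2.2058 bits.
ΔRT = b·(H₀ − H) = 80 × 0.3792 = 30.34 ms.

30 ms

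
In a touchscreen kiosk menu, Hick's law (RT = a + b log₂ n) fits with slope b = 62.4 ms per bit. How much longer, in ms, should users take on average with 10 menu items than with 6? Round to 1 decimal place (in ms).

46.0 ms

The intercept a cancels: ΔRT = b·(log₂ n₂ − log₂ n₁) = b·log₂(n₂/n₁).
log₂(10) − log₂(6) = 3.3219 − 2.5850 = 0.7370.
ΔRT = 62.4 × 0.7370 = 45.987 ms.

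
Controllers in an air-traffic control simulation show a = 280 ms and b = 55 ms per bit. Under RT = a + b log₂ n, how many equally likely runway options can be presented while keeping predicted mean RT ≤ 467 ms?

Set 280 + 55·log₂ n ≤ 467 → log₂ n ≤ (467 − 280)/55 = 3.4000.
So n ≤ 2^3.4000 = 10.556; the largest integer n is 10.

10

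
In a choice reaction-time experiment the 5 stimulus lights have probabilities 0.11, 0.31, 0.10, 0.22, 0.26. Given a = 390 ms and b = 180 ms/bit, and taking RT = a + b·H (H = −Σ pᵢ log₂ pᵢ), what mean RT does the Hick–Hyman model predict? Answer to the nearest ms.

785 ms

H = 0.11·log₂(1/0.11) + 0.31·log₂(1/0.31) + 0.10·log₂(1/0.10) + 0.22·log₂(1/0.22) + 0.26·log₂(1/0.26) = 2.1921 bits.
RT = 390 + 180 × 2.1921 = 784.58 ms.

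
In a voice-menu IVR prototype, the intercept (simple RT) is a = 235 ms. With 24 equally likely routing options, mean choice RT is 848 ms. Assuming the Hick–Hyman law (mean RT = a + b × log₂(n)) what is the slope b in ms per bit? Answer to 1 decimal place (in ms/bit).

log₂(24) = 4.5850 bits.
b = (RT − a)/log₂ n = (848 − 235) / 4.5850 = 133.698 ms/bit.

133.7 ms/bit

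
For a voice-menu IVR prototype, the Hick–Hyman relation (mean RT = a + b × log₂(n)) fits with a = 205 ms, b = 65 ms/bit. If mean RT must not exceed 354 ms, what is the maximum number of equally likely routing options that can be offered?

4

65·log₂ n ≤ 354 − 205 = 149, giving log₂ n ≤ 2.2923 and n ≤ 4.898. The largest whole number is 4.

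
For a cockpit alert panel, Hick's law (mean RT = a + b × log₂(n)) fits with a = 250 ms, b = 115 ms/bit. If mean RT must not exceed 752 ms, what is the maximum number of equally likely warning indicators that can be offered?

115·log₂ n ≤ 752 − 250 = 502, giving log₂ n ≤ 4.3652 and n ≤ 20.609. The largest whole number is 20.

20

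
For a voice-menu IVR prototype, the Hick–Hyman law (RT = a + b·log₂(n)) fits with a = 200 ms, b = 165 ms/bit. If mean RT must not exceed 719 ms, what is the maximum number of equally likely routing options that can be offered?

165·log₂ n ≤ 719 − 200 = 519, giving log₂ n ≤ 3.1455 and n ≤ 8.849. The largest whole number is 8.

8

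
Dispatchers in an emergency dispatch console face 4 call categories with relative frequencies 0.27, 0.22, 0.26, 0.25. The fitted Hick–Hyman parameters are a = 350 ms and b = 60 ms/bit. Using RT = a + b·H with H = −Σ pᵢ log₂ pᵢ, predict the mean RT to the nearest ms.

Entropy contributions −pᵢ log₂ pᵢ: 0.5100, 0.4806, 0.5053, 0.5000; sum H = 1.9959 bits.
RT = a + bH = 350 + 60·1.9959 = 469.75 ms.

470 ms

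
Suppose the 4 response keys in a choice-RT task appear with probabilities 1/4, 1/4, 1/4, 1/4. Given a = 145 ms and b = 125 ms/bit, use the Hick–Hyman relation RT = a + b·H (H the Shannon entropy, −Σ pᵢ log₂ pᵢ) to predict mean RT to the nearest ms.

395 ms

H = −Σ pᵢ log₂ pᵢ = 0.25·2 + 0.25·2 + 0.25·2 + 0.25·2 = 2.000 bits.
RT = 145 + 125 × 2.000 = 395.00 ms.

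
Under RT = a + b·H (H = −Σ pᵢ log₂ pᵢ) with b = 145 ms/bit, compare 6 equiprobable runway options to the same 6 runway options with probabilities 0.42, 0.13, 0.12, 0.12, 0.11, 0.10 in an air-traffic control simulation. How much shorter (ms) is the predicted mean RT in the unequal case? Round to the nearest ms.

38 ms

The RT saving is b·ΔH. Equiprobable H₀ = log₂(6) = 2.5850 bits; with the given probabilities H = 2.3249 bits.
b·(H₀ − H) = 145 × (2.5850 − 2.3249) = 37.71 ms.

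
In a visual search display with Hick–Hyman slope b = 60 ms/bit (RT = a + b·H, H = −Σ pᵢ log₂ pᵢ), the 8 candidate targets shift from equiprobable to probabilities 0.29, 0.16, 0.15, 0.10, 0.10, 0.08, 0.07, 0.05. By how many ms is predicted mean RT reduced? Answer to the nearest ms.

12 ms

Equiprobable entropy H₀ = log₂ 8 = 3.0000 bits.
Skewed entropy H = −Σ pᵢ log₂ pᵢ = 2.7920 bits.
ΔRT = b·(H₀ − H) = 60 × 0.2080 = 12.48 ms.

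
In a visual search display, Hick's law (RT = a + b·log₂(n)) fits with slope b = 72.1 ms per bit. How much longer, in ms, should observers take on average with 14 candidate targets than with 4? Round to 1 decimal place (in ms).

130.3 ms

ΔRT = (a + b log₂ n₂) − (a + b log₂ n₁) = b·(log₂ n₂ − log₂ n₁).
log₂(14) − log₂(4) = 3.8074 − 2 = 1.8074.
ΔRT = 72.1 × 1.8074 = 130.310 ms.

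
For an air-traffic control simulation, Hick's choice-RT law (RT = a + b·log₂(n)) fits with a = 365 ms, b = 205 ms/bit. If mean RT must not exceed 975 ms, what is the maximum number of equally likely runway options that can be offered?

7

Set 365 + 205·log₂ n ≤ 975 → log₂ n ≤ (975 − 365)/205 = 2.9756.
So n ≤ 2^2.9756 = 7.866; the largest integer n is 7.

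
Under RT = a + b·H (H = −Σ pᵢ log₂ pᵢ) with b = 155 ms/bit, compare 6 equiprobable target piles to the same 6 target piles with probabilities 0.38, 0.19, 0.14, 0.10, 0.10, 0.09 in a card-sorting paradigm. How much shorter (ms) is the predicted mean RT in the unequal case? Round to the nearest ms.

The RT saving is b·ΔH. Equiprobable H₀ = log₂(6) = 2.5850 bits; with the given probabilities H = 2.3598 bits.
b·(H₀ − H) = 155 × (2.5850 − 2.3598) = 34.90 ms.

35 ms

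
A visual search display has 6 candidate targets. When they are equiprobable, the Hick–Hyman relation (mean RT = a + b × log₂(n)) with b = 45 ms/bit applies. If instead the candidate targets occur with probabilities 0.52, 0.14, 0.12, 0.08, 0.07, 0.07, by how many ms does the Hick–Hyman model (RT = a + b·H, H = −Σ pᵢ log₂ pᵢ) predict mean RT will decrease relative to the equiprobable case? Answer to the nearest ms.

The RT saving is b·ΔH. Equiprobable H₀ = log₂(6) = 2.5850 bits; with the given probabilities H = 2.0834 bits.
b·(H₀ − H) = 45 × (2.5850 − 2.0834) = 22.57 ms.

23 ms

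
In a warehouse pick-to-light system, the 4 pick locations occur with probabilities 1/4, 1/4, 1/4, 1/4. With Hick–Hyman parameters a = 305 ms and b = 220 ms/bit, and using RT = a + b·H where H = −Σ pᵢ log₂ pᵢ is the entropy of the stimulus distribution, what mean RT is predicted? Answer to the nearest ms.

745 ms

Each term −pᵢ log₂ pᵢ: 0.25·2 + 0.25·2 + 0.25·2 + 0.25·2; summed, H = 2.000 bits.
Mean RT = a + bH = 305 + 220·2.000 = 745.00 ms.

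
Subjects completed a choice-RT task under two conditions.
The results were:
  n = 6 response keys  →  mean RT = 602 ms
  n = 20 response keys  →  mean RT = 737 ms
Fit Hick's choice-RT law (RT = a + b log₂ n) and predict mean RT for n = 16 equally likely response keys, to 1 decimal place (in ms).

712.0 ms

RT is linear in log₂ n, so two points fix the line:
  b = (737 − 602) / (log₂ 20 − log₂ 6) = 135 / (4.3219 − 2.5850) = 77.722 ms/bit
  a = 602 − 77.722 × 2.5850 = 401.092 ms
Then RT(16) = 401.092 + 77.722 × log₂ 16 = 401.092 + 77.722 × 4 ≈ 711.979 ms.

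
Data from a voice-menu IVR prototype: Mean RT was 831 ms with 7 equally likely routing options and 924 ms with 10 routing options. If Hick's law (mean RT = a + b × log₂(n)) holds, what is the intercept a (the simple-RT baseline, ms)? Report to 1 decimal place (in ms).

323.6 ms

b = (RT₂ − RT₁)/(log₂ n₂ − log₂ n₁) = (924 − 831)/(3.3219 − 2.8074) = 180.732 ms/bit.
a = RT₁ − b·log₂ n₁ = 831 − 180.732 × 2.8074 = 323.620 ms.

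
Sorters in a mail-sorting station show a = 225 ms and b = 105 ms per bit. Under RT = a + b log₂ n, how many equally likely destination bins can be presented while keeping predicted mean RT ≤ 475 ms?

Information budget: (475 − 225)/105 = 2.3810 bits, so n ≤ 2^2.3810 = 5.209 → at most 5.

5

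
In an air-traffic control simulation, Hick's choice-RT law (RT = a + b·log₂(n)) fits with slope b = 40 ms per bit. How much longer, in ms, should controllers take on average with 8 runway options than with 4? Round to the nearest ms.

The intercept a cancels: ΔRT = b·(log₂ n₂ − log₂ n₁) = b·log₂(n₂/n₁).
log₂(8) − log₂(4) = log₂(8/4) = log₂(2) = 1.
ΔRT = 40 × 1.0000 = 40.000 ms.

40 ms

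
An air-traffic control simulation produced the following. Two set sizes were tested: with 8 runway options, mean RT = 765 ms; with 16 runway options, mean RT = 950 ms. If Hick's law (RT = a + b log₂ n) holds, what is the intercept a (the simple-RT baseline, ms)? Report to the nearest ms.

210 ms

The slope on a log₂ axis is (950 − 765) / (4 − 3) = 185 ms/bit.
Intercept: a = 765 − 185·log₂(8) = 210.000 ms.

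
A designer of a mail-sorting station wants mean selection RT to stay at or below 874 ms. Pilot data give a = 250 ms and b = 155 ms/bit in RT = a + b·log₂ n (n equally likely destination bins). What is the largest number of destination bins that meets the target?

Information budget: (874 − 250)/155 = 4.0258 bits, so n ≤ 2^4.0258 = 16.289 → at most 16.

16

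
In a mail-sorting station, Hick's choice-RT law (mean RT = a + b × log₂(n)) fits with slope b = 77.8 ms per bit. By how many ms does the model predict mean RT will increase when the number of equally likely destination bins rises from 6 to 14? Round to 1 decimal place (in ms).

95.1 ms

The intercept a cancels: ΔRT = b·(log₂ n₂ − log₂ n₁) = b·log₂(n₂/n₁).
log₂(14) − log₂(6) = 3.8074 − 2.5850 = 1.2224.
ΔRT = 77.8 × 1.2224 = 95.102 ms.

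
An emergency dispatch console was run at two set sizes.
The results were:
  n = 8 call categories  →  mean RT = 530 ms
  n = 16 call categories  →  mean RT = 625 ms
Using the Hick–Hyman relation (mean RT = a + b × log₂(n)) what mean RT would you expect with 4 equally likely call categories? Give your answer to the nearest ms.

435 ms

RT is linear in log₂ n, so two points fix the line:
  b = (625 − 530) / (log₂ 16 − log₂ 8) = 95 / (4 − 3) = 95 ms/bit
  a = 530 − 95 × 3 = 245 ms
Then RT(4) = 245 + 95 × log₂ 4 = 245 + 95 × 2 ≈ 435.000 ms.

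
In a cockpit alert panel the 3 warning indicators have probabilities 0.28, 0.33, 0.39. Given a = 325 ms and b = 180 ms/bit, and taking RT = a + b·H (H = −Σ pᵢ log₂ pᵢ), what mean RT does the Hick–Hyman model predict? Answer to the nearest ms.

Entropy contributions −pᵢ log₂ pᵢ: 0.5142, 0.5278, 0.5298; sum H = 1.5718 bits.
RT = a + bH = 325 + 180·1.5718 = 607.93 ms.

608 ms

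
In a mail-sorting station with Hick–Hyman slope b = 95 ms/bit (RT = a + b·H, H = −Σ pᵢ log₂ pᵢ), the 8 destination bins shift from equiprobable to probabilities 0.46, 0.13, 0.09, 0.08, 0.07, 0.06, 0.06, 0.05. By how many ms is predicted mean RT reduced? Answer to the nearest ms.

50 ms

The RT saving is b·ΔH. Equiprobable H₀ = log₂(8) = 3.0000 bits; with the given probabilities H = 2.4739 bits.
b·(H₀ − H) = 95 × (3.0000 − 2.4739) = 49.98 ms.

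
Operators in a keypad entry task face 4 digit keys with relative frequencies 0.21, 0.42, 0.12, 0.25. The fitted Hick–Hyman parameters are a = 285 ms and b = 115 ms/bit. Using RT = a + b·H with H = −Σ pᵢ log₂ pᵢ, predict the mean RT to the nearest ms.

Entropy contributions −pᵢ log₂ pᵢ: 0.4728, 0.5256, 0.3671, 0.5000; sum H = 1.8655 bits.
RT = a + bH = 285 + 115·1.8655 = 499.54 ms.

500 ms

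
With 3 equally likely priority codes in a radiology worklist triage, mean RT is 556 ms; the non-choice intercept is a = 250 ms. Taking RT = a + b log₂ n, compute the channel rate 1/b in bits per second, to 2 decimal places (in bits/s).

5.18 bits/s

b = (556 − 250)/log₂ 3 = 306/1.5850 = 193.065 ms per bit = 0.19306 s/bit; the reciprocal is 5.180 bits/s.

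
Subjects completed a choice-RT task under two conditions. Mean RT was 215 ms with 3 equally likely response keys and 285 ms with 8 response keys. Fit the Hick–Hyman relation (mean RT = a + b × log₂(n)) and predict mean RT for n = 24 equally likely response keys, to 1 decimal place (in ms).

363.4 ms

RT is linear in log₂ n, so two points fix the line:
  b = (285 − 215) / (log₂ 8 − log₂ 3) = 70 / (3 − 1.5850) = 49.469 ms/bit
  a = 215 − 49.469 × 1.5850 = 136.594 ms
Then RT(24) = 136.594 + 49.469 × log₂ 24 = 136.594 + 49.469 × 4.5850 ≈ 363.406 ms.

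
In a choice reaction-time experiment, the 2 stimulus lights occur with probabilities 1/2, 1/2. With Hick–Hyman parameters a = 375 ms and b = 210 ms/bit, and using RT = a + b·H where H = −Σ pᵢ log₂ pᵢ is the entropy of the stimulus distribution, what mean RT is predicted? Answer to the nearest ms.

H = −Σ pᵢ log₂ pᵢ = 0.5·1 + 0.5·1 = 1.000 bits.
RT = 375 + 210 × 1.000 = 585.00 ms.

585 ms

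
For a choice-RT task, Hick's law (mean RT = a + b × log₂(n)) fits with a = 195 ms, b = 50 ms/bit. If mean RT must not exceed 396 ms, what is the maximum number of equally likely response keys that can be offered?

50·log₂ n ≤ 396 − 195 = 201, giving log₂ n ≤ 4.0200 and n ≤ 16.223. The largest whole number is 16.

16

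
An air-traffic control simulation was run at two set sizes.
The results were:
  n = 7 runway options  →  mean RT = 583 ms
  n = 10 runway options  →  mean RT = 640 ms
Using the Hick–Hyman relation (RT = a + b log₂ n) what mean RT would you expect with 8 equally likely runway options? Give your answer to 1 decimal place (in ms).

With log₂ n on the abscissa the relation is linear; from the two conditions:
  b = (640 − 583) / (log₂ 10 − log₂ 7) = 57 / (3.3219 − 2.8074) = 110.771 ms/bit
  a = 583 − 110.771 × 2.8074 = 272.025 ms
Then RT(8) = 272.025 + 110.771 × log₂ 8 = 272.025 + 110.771 × 3 ≈ 604.340 ms.

604.3 ms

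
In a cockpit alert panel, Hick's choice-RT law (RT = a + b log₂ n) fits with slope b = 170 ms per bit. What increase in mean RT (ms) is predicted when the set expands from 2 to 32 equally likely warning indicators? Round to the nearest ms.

Only the slope matters, since a is common to both: ΔRT = b·log₂(n₂/n₁).
log₂(32) − log₂(2) = log₂(32/2) = log₂(16) = 4.
ΔRT = 170 × 4.0000 = 680.000 ms.

680 ms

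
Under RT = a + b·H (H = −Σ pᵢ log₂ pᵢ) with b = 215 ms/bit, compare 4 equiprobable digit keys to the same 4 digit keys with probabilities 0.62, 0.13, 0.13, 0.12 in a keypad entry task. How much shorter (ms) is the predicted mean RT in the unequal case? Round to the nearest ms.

The RT saving is b·ΔH. Equiprobable H₀ = log₂(4) = 2.0000 bits; with the given probabilities H = 1.5599 bits.
b·(H₀ − H) = 215 × (2.0000 − 1.5599) = 94.61 ms.

95 ms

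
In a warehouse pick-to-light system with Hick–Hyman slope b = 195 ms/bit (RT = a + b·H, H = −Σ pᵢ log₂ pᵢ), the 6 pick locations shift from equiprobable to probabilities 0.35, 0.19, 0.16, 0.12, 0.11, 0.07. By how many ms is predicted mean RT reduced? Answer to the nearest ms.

37 ms

Equiprobable entropy H₀ = log₂ 6 = 2.5850 bits.
Skewed entropy H = −Σ pᵢ log₂ pᵢ = 2.3943 bits.
ΔRT = b·(H₀ − H) = 195 × 0.1907 = 37.19 ms.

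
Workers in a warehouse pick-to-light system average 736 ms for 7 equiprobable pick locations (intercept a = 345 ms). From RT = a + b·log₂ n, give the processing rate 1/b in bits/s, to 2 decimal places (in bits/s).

Choice component = 736 − 345 = 391 ms over log₂(7) = 2.8074 bits.
b = 391 / 2.8074 = 139.277 ms/bit, so 1/b = 7.180 bits/s.

7.18 bits/s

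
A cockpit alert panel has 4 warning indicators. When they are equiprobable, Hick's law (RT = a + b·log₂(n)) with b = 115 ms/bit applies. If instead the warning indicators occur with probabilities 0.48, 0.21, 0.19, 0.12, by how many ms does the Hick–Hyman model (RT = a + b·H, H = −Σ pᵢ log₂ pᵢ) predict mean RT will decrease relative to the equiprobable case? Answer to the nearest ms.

23 ms

The RT saving is b·ΔH. Equiprobable H₀ = log₂(4) = 2.0000 bits; with the given probabilities H = 1.8034 bits.
b·(H₀ − H) = 115 × (2.0000 − 1.8034) = 22.61 ms.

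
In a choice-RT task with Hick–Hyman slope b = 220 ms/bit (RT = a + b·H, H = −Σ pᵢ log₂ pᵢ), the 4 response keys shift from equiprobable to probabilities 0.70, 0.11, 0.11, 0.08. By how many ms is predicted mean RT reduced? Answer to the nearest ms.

142 ms

The RT saving is b·ΔH. Equiprobable H₀ = log₂(4) = 2.0000 bits; with the given probabilities H = 1.3523 bits.
b·(H₀ − H) = 220 × (2.0000 − 1.3523) = 142.50 ms.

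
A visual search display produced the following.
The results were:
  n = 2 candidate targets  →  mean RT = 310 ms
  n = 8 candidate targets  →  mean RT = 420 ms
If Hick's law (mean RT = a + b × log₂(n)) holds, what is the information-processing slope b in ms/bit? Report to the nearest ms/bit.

55 ms/bit

b = (RT₂ − RT₁)/(log₂ n₂ − log₂ n₁) = (420 − 310)/(3 − 1) = 55 ms/bit.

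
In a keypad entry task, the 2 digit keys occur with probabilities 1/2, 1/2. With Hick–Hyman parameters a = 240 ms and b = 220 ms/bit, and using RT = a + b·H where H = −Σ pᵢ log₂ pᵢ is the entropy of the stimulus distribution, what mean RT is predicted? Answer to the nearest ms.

460 ms

H = −Σ pᵢ log₂ pᵢ = 0.5·1 + 0.5·1 = 1.000 bits.
RT = 240 + 220 × 1.000 = 460.00 ms.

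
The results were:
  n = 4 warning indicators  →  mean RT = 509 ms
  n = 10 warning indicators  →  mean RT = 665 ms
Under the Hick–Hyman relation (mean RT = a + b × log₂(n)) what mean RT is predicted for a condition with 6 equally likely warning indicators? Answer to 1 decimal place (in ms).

RT is linear in log₂ n, so two points fix the line:
  b = (665 − 509) / (log₂ 10 − log₂ 4) = 156 / (3.3219 − 2) = 118.009 ms/bit
  a = 509 − 118.009 × 2 = 272.981 ms
Then RT(6) = 272.981 + 118.009 × log₂ 6 = 272.981 + 118.009 × 2.5850 ≈ 578.031 ms.

578.0 ms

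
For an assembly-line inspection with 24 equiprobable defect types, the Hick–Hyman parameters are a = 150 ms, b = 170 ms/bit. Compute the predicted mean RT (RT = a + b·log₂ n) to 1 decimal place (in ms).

929.4 ms

log₂(24) = 4.5850 bits, so RT = 150 + 170 × 4.5850 ≈ 929.444 ms.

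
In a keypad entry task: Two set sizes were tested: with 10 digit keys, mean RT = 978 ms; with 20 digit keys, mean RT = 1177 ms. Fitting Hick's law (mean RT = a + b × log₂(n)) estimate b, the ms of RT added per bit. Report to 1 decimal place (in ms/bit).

199.0 ms/bit

Slope: b = (1177 − 978) / (log₂ 20 − log₂ 10) = 199/1.0000 = 199.000 ms/bit.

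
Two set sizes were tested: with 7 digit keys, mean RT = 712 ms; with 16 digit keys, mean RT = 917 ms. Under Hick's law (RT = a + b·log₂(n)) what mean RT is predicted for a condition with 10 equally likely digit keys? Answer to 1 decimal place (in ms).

Fit slope and intercept:
  b = (917 − 712) / (log₂ 16 − log₂ 7) = 205 / (4 − 2.8074) = 171.887 ms/bit
  a = 712 − 171.887 × 2.8074 = 229.453 ms
Then RT(10) = 229.453 + 171.887 × log₂ 10 = 229.453 + 171.887 × 3.3219 ≈ 800.448 ms.

800.4 ms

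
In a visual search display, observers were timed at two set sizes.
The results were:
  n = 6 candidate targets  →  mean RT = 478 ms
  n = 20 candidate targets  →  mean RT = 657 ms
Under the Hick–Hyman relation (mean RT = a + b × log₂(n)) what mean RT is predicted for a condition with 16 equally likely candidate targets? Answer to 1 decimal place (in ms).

With log₂ n on the abscissa the relation is linear; from the two conditions:
  b = (657 − 478) / (log₂ 20 − log₂ 6) = 179 / (4.3219 − 2.5850) = 103.053 ms/bit
  a = 478 − 103.053 × 2.5850 = 211.611 ms
Then RT(16) = 211.611 + 103.053 × log₂ 16 = 211.611 + 103.053 × 4 ≈ 623.824 ms.

623.8 ms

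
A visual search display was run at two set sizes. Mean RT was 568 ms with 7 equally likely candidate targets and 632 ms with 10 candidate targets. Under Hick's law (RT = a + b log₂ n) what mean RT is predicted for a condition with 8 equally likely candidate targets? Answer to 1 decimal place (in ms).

With log₂ n on the abscissa the relation is linear; from the two conditions:
  b = (632 − 568) / (log₂ 10 − log₂ 7) = 64 / (3.3219 − 2.8074) = 124.375 ms/bit
  a = 568 − 124.375 × 2.8074 = 218.835 ms
Then RT(8) = 218.835 + 124.375 × log₂ 8 = 218.835 + 124.375 × 3 ≈ 591.960 ms.

592.0 ms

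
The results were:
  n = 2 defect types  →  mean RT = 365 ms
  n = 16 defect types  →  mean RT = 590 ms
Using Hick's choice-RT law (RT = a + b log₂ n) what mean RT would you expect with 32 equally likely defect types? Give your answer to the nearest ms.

665 ms

Fit slope and intercept:
  b = (590 − 365) / (log₂ 16 − log₂ 2) = 225 / (4 − 1) = 75 ms/bit
  a = 365 − 75 × 1 = 290 ms
Then RT(32) = 290 + 75 × log₂ 32 = 290 + 75 × 5 ≈ 665.000 ms.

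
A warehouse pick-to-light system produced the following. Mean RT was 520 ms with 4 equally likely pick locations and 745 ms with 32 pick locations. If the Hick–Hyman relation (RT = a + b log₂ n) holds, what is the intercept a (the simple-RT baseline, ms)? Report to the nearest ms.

370 ms

Slope: b = (745 − 520) / (log₂ 32 − log₂ 4) = 225/3.0000 = 75 ms/bit.
Intercept: a = 520 − 75·log₂(4) = 370.000 ms.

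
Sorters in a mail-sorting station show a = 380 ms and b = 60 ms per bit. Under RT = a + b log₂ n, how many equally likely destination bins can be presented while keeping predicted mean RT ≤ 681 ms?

32

Set 380 + 60·log₂ n ≤ 681 → log₂ n ≤ (681 − 380)/60 = 5.0167.
So n ≤ 2^5.0167 = 32.372; the largest integer n is 32.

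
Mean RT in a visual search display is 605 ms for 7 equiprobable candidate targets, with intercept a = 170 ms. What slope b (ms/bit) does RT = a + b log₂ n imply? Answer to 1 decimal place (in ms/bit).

155.0 ms/bit

b = (605 − 170) / log₂(7) = 435 / 2.8074 = 154.950 ms/bit.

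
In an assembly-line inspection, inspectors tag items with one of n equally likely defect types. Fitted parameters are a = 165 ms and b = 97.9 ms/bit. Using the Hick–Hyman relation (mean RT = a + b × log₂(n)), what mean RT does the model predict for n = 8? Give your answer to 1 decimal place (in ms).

458.7 ms

log₂(8) = 3 bits, so RT = 165 + 97.9 × 3 ≈ 458.700 ms.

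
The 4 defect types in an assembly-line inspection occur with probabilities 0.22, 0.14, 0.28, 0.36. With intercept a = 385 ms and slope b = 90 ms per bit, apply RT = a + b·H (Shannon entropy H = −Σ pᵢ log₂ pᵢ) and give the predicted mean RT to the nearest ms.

558 ms

H = 0.22·log₂(1/0.22) + 0.14·log₂(1/0.14) + 0.28·log₂(1/0.28) + 0.36·log₂(1/0.36) = 1.9225 bits.
RT = 385 + 90 × 1.9225 = 558.03 ms.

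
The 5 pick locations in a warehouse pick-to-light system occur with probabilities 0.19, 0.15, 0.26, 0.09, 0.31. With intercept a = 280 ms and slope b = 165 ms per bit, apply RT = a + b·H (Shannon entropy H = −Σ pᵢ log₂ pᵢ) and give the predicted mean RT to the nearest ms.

Entropy contributions −pᵢ log₂ pᵢ: 0.4552, 0.4105, 0.5053, 0.3127, 0.5238; sum H = 2.2075 bits.
RT = a + bH = 280 + 165·2.2075 = 644.24 ms.

644 ms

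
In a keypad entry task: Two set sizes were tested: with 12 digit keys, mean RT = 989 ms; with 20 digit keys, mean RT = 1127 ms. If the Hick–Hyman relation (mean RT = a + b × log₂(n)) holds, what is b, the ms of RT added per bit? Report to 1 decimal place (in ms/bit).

187.3 ms/bit

The slope on a log₂ axis is (1127 − 989) / (4.3219 − 3.5850) = 187.254 ms/bit.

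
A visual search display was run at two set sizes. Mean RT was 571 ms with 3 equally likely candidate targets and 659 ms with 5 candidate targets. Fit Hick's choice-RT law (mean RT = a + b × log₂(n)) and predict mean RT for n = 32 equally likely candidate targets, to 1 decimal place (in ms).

978.8 ms

With log₂ n on the abscissa the relation is linear; from the two conditions:
  b = (659 − 571) / (log₂ 5 − log₂ 3) = 88 / (2.3219 − 1.5850) = 119.409 ms/bit
  a = 571 − 119.409 × 1.5850 = 381.742 ms
Then RT(32) = 381.742 + 119.409 × log₂ 32 = 381.742 + 119.409 × 5 ≈ 978.785 ms.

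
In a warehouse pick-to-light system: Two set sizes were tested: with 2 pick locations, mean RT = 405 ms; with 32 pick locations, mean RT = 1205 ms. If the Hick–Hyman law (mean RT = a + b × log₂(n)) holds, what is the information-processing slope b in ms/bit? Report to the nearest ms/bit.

200 ms/bit

The slope on a log₂ axis is (1205 − 405) / (5 − 1) = 200 ms/bit.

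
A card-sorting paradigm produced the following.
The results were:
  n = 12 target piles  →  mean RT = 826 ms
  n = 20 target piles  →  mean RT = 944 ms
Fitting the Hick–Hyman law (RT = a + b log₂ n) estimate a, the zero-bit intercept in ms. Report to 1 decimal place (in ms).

Slope: b = (944 − 826) / (log₂ 20 − log₂ 12) = 118/0.7370 = 160.116 ms/bit.
a = RT₁ − b·log₂ n₁ = 826 − 160.116 × 3.5850 = 251.990 ms.

252.0 ms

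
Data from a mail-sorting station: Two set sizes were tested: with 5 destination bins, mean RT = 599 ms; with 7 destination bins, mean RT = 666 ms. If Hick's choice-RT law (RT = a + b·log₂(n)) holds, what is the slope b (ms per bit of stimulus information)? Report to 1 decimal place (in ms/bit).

138.0 ms/bit

b = (RT₂ − RT₁)/(log₂ n₂ − log₂ n₁) = (666 − 599)/(2.8074 − 2.3219) = 138.023 ms/bit.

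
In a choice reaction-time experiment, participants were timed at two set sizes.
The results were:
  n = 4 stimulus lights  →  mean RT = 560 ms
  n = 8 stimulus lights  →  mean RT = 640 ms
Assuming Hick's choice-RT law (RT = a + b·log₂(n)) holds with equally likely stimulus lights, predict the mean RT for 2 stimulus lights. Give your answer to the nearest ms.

Fit slope and intercept:
  b = (640 − 560) / (log₂ 8 − log₂ 4) = 80 / (3 − 2) = 80 ms/bit
  a = 560 − 80 × 2 = 400 ms
Then RT(2) = 400 + 80 × log₂ 2 = 400 + 80 × 1 ≈ 480.000 ms.

480 ms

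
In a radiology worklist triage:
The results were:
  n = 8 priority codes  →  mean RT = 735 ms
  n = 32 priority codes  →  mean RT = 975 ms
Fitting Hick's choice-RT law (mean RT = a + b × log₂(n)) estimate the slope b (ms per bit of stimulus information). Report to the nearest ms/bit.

120 ms/bit

The slope on a log₂ axis is (975 − 735) / (5 − 3) = 120 ms/bit.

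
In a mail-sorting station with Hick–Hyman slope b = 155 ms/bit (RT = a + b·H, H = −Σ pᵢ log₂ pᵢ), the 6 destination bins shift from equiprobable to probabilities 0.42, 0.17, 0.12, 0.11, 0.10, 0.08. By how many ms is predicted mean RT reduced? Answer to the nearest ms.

44 ms

The RT saving is b·ΔH. Equiprobable H₀ = log₂(6) = 2.5850 bits; with the given probabilities H = 2.3013 bits.
b·(H₀ − H) = 155 × (2.5850 − 2.3013) = 43.97 ms.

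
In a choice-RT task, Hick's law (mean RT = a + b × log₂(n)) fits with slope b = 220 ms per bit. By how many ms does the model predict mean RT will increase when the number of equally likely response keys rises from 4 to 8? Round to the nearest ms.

220 ms

Only the slope matters, since a is common to both: ΔRT = b·log₂(n₂/n₁).
log₂(8) − log₂(4) = log₂(8/4) = log₂(2) = 1.
ΔRT = 220 × 1.0000 = 220.000 ms.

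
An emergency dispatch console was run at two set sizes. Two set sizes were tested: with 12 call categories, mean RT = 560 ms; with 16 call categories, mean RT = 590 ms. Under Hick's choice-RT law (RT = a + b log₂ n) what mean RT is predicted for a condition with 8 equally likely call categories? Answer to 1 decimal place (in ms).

Fit slope and intercept:
  b = (590 − 560) / (log₂ 16 − log₂ 12) = 30 / (4 − 3.5850) = 72.283 ms/bit
  a = 560 − 72.283 × 3.5850 = 300.869 ms
Then RT(8) = 300.869 + 72.283 × log₂ 8 = 300.869 + 72.283 × 3 ≈ 517.717 ms.

517.7 ms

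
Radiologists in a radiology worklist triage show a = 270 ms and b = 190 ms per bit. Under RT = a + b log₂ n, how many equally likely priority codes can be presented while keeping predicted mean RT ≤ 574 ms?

3

Set 270 + 190·log₂ n ≤ 574 → log₂ n ≤ (574 − 270)/190 = 1.6000.
So n ≤ 2^1.6000 = 3.031; the largest integer n is 3.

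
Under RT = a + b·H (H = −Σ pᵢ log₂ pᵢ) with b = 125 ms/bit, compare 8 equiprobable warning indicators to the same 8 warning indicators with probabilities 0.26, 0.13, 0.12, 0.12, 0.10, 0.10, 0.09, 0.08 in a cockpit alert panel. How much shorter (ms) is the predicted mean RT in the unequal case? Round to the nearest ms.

14 ms

Equiprobable entropy H₀ = log₂ 8 = 3.0000 bits.
Skewed entropy H = −Σ pᵢ log₂ pᵢ = 2.8906 bits.
ΔRT = b·(H₀ − H) = 125 × 0.1094 = 13.67 ms.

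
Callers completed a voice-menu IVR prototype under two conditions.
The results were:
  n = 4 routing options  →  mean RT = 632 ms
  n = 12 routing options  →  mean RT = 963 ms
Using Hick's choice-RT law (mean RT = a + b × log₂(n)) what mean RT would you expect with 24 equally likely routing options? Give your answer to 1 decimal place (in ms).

With log₂ n on the abscissa the relation is linear; from the two conditions:
  b = (963 − 632) / (log₂ 12 − log₂ 4) = 331 / (3.5850 − 2) = 208.838 ms/bit
  a = 632 − 208.838 × 2 = 214.325 ms
Then RT(24) = 214.325 + 208.838 × log₂ 24 = 214.325 + 208.838 × 4.5850 ≈ 1171.838 ms.

1171.8 ms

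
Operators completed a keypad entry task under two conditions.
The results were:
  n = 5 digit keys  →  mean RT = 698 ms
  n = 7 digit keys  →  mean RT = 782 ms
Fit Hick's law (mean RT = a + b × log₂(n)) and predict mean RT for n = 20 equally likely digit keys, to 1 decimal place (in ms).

1044.1 ms

RT is linear in log₂ n, so two points fix the line:
  b = (782 − 698) / (log₂ 7 − log₂ 5) = 84 / (2.8074 − 2.3219) = 173.044 ms/bit
  a = 698 − 173.044 × 2.3219 = 296.205 ms
Then RT(20) = 296.205 + 173.044 × log₂ 20 = 296.205 + 173.044 × 4.3219 ≈ 1044.087 ms.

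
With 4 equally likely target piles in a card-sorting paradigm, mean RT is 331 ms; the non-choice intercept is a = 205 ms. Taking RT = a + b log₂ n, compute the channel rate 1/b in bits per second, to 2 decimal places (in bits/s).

15.87 bits/s

Choice component = 331 − 205 = 126 ms over log₂(4) = 2 bits.
b = 126 / 2 = 63.000 ms/bit, so 1/b = 15.873 bits/s.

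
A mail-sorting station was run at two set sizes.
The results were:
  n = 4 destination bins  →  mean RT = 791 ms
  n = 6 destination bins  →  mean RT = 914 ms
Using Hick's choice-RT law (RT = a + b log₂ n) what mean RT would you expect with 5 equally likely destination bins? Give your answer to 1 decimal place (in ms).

858.7 ms

Solve the two-equation system in a and b:
  b = (914 − 791) / (log₂ 6 − log₂ 4) = 123 / (2.5850 − 2) = 210.270 ms/bit
  a = 791 − 210.270 × 2 = 370.460 ms
Then RT(5) = 370.460 + 210.270 × log₂ 5 = 370.460 + 210.270 × 2.3219 ≈ 858.692 ms.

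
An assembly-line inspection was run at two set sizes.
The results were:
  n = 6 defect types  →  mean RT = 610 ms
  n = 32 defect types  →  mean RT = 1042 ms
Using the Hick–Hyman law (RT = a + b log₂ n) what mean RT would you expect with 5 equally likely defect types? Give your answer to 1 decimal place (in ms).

Fit slope and intercept:
  b = (1042 − 610) / (log₂ 32 − log₂ 6) = 432 / (5 − 2.5850) = 178.879 ms/bit
  a = 610 − 178.879 × 2.5850 = 147.604 ms
Then RT(5) = 147.604 + 178.879 × log₂ 5 = 147.604 + 178.879 × 2.3219 ≈ 562.949 ms.

562.9 ms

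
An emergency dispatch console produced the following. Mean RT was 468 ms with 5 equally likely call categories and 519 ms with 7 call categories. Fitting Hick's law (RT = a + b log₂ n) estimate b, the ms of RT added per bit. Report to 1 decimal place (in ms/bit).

105.1 ms/bit

The slope on a log₂ axis is (519 − 468) / (2.8074 − 2.3219) = 105.062 ms/bit.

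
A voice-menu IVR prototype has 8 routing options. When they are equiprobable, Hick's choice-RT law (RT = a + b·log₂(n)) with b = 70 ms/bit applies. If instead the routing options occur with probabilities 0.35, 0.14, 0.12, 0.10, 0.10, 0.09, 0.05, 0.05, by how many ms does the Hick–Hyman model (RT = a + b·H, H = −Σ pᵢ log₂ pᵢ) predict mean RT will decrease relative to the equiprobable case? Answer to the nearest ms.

Equiprobable entropy H₀ = log₂ 8 = 3.0000 bits.
Skewed entropy H = −Σ pᵢ log₂ pᵢ = 2.7035 bits.
ΔRT = b·(H₀ − H) = 70 × 0.2965 = 20.75 ms.

21 ms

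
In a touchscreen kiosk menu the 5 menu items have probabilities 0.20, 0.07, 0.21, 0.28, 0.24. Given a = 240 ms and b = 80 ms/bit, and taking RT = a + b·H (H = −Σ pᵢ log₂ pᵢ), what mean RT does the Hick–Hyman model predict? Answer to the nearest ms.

H = 0.20·log₂(1/0.20) + 0.07·log₂(1/0.07) + 0.21·log₂(1/0.21) + 0.28·log₂(1/0.28) + 0.24·log₂(1/0.24) = 2.2141 bits.
RT = 240 + 80 × 2.2141 = 417.13 ms.

417 ms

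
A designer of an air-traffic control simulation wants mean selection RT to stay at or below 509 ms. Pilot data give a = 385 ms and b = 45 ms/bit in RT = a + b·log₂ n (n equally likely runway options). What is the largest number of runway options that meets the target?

Information budget: (509 − 385)/45 = 2.7556 bits, so n ≤ 2^2.7556 = 6.753 → at most 6.

6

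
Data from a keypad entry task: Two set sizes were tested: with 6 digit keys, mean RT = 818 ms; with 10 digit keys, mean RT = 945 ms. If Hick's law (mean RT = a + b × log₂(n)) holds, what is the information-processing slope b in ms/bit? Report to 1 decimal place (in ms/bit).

172.3 ms/bit

Slope: b = (945 − 818) / (log₂ 10 − log₂ 6) = 127/0.7370 = 172.328 ms/bit.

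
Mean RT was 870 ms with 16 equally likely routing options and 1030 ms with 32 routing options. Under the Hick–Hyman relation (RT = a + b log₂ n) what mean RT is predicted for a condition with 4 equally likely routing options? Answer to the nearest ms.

RT is linear in log₂ n, so two points fix the line:
  b = (1030 − 870) / (log₂ 32 − log₂ 16) = 160 / (5 − 4) = 160 ms/bit
  a = 870 − 160 × 4 = 230 ms
Then RT(4) = 230 + 160 × log₂ 4 = 230 + 160 × 2 ≈ 550.000 ms.

550 ms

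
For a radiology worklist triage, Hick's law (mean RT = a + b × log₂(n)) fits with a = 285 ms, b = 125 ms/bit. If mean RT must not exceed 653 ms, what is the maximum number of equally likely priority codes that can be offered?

125·log₂ n ≤ 653 − 285 = 368, giving log₂ n ≤ 2.9440 and n ≤ 7.695. The largest whole number is 7.

7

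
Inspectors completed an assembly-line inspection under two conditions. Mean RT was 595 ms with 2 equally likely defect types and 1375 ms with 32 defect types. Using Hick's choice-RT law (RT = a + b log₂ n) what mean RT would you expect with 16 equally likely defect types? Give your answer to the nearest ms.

With log₂ n on the abscissa the relation is linear; from the two conditions:
  b = (1375 − 595) / (log₂ 32 − log₂ 2) = 780 / (5 − 1) = 195 ms/bit
  a = 595 − 195 × 1 = 400 ms
Then RT(16) = 400 + 195 × log₂ 16 = 400 + 195 × 4 ≈ 1180.000 ms.

1180 ms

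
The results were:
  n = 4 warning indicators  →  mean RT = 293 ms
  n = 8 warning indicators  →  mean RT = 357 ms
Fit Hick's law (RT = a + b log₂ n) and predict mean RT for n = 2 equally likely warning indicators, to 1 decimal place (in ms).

Fit slope and intercept:
  b = (357 − 293) / (log₂ 8 − log₂ 4) = 64 / (3 − 2) = 64.000 ms/bit
  a = 293 − 64.000 × 2 = 165.000 ms
Then RT(2) = 165.000 + 64.000 × log₂ 2 = 165.000 + 64.000 × 1 ≈ 229.000 ms.

229.0 ms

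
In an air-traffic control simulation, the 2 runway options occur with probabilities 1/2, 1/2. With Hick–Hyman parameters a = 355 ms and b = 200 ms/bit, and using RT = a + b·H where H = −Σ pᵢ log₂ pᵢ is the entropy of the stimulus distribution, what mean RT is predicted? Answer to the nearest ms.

555 ms

Each term −pᵢ log₂ pᵢ: 0.5·1 + 0.5·1; summed, H = 1.000 bits.
Mean RT = a + bH = 355 + 200·1.000 = 555.00 ms.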